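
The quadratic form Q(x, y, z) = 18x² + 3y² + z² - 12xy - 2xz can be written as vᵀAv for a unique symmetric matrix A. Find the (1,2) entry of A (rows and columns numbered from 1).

The coefficient of x·y in Q is -12. For a symmetric A this equals A[1,2] + A[2,1] = 2·A[1,2].
So A[1,2] = -12/2 = -6.

-6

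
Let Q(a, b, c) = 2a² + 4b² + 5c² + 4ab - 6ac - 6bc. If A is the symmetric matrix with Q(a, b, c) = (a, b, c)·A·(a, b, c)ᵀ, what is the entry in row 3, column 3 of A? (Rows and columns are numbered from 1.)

5

The coefficient of c² in Q is 5, and that is exactly A[3,3].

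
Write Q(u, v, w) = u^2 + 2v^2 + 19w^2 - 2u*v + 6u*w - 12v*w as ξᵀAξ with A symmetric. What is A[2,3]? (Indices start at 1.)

The coefficient of v·w in Q is -12. For a symmetric A this equals A[2,3] + A[3,2] = 2·A[2,3].
So A[2,3] = -12/2 = -6.

-6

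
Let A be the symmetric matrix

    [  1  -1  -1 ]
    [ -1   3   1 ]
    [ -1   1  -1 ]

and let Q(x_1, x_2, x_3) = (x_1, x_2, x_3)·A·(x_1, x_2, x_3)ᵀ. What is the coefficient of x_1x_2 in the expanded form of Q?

The coefficient of x_1x_2 is A[1,2] + A[2,1] = 2·(-1) = -2.

-2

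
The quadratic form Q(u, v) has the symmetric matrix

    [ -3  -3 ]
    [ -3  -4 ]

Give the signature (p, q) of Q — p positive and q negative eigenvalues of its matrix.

Applying the same elementary operations to the rows and columns of A produces a congruent diagonal matrix with entries -3, -1.
That gives 2 negative pivots.

(0, 2)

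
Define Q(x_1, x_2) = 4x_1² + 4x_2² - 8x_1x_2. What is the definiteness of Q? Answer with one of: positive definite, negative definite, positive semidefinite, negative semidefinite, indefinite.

The associated matrix is A = [[4, -4], [-4, 4]].
Congruent diagonalization of A (simultaneous row and column reduction) yields pivots 4, 0.
Counting signs: 1 positive, 1 zero.
Hence Q is positive semidefinite.

positive semidefinite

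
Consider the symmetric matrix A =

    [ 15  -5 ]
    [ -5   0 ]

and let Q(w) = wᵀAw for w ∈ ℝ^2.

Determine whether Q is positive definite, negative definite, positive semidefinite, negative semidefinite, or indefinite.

indefinite

For the 2×2 matrix [[15, -5], [-5, 0]]: det = 15·0 − (-5)² = -25, trace = 15.
det < 0 so the eigenvalues have opposite signs; the form is indefinite.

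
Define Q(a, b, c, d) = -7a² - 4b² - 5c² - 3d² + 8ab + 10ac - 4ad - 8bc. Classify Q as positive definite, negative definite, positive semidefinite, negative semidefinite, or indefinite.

The symmetric matrix of Q is A = [[-7, 4, 5, -2], [4, -4, -4, 0], [5, -4, -5, 0], [-2, 0, 0, -3]].
Leading principal minors: Δ_1 = -7, Δ_2 = 12, Δ_3 = -8, Δ_4 = 8.
The signs alternate starting with Δ_1 < 0, so by Sylvester's criterion Q is negative definite.

negative definite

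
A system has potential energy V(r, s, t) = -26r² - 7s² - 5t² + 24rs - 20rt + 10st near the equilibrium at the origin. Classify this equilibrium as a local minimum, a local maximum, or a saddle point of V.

The Hessian at the origin is H = [[-52, 24, -20], [24, -14, 10], [-20, 10, -10]].
Row-reducing H symmetrically gives the diagonal entries -52, -38/13, -40/19.
That gives 3 negative pivots.
H is negative definite, so the origin is a strict local maximum.

local maximum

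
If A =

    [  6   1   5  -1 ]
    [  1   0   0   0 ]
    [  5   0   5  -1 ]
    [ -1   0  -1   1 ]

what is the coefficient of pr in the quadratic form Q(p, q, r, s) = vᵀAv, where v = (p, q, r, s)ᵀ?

10

The coefficient of pr is A[1,3] + A[3,1] = 2·5 = 10.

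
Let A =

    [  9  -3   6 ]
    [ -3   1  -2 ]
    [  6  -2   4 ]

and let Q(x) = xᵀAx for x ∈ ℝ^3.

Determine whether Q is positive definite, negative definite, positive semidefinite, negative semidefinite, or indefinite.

positive semidefinite

Row-reducing A symmetrically gives the diagonal entries 9, 0, 0.
So there are 1 positive, 2 zero pivots.
Hence Q is positive semidefinite.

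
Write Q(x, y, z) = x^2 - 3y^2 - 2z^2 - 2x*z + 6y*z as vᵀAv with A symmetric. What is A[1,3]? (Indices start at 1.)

-1

The coefficient of x·z in Q is -2. For a symmetric A this equals A[1,3] + A[3,1] = 2·A[1,3].
So A[1,3] = -2/2 = -1.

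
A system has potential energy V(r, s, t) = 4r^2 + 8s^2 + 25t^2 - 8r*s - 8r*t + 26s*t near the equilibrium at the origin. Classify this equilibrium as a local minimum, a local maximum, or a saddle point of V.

local minimum

The Hessian at the origin is H = [[8, -8, -8], [-8, 16, 26], [-8, 26, 50]].
Symmetric row and column elimination reduces H to a congruent diagonal form with pivots 8, 8, 3/2.
So there are 3 positive pivots.
H is positive definite, so the origin is a strict local minimum.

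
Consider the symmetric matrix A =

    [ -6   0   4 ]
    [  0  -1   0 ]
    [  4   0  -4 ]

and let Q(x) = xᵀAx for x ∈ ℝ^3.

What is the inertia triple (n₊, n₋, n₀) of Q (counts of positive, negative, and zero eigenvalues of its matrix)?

(0, 3, 0)

Symmetric row and column elimination reduces A to a congruent diagonal form with pivots -6, -1, -4/3.
So there are 3 negative pivots.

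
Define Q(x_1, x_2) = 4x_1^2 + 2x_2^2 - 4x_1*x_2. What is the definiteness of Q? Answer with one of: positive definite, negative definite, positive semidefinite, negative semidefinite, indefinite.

The symmetric matrix of Q is A = [[4, -2], [-2, 2]].
Leading principal minors: Δ_1 = 4, Δ_2 = 4.
All leading principal minors are positive, so by Sylvester's criterion Q is positive definite.

positive definite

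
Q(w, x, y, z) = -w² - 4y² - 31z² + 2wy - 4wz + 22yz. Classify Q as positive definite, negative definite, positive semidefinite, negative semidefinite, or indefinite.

The associated matrix is A = [[-1, 0, 1, -2], [0, 0, 0, 0], [1, 0, -4, 11], [-2, 0, 11, -31]].
Congruent diagonalization of A (simultaneous row and column reduction) yields pivots -1, 0, -3, 0.
That gives 2 negative, 2 zero pivots.
Hence Q is negative semidefinite.

negative semidefinite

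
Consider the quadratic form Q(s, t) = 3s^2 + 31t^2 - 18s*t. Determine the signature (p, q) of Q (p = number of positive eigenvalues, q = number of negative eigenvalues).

Write A = [[3, -9], [-9, 31]].
An LDLᵀ factorisation of A has diagonal entries 3, 4.
That gives 2 positive pivots.

(2, 0)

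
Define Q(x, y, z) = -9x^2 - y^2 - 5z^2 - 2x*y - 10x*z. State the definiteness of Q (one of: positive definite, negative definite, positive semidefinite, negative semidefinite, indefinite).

negative definite

The symmetric matrix of Q is A = [[-9, -1, -5], [-1, -1, 0], [-5, 0, -5]].
Leading principal minors: Δ_1 = -9, Δ_2 = 8, Δ_3 = -15.
The signs alternate starting with Δ_1 < 0, so by Sylvester's criterion Q is negative definite.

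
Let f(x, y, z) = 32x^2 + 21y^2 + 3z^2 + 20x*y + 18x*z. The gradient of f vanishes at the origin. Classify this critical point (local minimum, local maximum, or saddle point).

local minimum

The Hessian at the origin is H = [[64, 20, 18], [20, 42, 0], [18, 0, 6]].
Applying the same elementary operations to the rows and columns of H produces a congruent diagonal matrix with entries 64, 143/4, 15/286.
So there are 3 positive pivots.
H is positive definite, so the origin is a strict local minimum.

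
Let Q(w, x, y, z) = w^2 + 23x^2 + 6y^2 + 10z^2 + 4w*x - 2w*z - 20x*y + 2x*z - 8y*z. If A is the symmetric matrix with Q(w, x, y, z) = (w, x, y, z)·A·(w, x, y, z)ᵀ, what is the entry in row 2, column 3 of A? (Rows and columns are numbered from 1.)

The coefficient of x·y in Q is -20. For a symmetric A this equals A[2,3] + A[3,2] = 2·A[2,3].
So A[2,3] = -20/2 = -10.

-10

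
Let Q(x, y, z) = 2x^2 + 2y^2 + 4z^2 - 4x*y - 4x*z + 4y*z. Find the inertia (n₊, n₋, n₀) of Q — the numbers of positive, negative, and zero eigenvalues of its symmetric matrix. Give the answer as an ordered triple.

(2, 0, 1)

Write A = [[2, -2, -2], [-2, 2, 2], [-2, 2, 4]].
Applying the same elementary operations to the rows and columns of A produces a congruent diagonal matrix with entries 2, 0, 2.
Counting signs: 2 positive, 1 zero.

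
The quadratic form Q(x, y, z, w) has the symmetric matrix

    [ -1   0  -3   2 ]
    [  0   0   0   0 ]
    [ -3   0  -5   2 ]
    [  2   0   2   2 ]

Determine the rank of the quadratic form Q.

3

Symmetric row and column elimination reduces A to a congruent diagonal form with pivots -1, 0, 4, 2.
That gives 2 positive, 1 negative, 1 zero pivots.
The rank is the number of nonzero pivots: 3.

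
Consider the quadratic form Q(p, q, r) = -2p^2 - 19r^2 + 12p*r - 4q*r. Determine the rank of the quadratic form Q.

The symmetric matrix is A = [[-2, 0, 6], [0, 0, -2], [6, -2, -19]].
Row reduction of A gives 3 nonzero rows, so rank A = 3.

3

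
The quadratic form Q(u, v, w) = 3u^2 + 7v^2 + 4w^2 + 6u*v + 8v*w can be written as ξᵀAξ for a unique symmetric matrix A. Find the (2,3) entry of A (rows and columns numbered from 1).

The coefficient of v·w in Q is 8. For a symmetric A this equals A[2,3] + A[3,2] = 2·A[2,3].
So A[2,3] = 8/2 = 4.

4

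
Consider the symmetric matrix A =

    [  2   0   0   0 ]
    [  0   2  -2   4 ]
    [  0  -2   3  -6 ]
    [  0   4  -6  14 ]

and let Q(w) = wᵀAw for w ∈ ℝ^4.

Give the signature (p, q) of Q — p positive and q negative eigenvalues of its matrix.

Congruent diagonalization of A (simultaneous row and column reduction) yields pivots 2, 2, 1, 2.
Counting signs: 4 positive.

(4, 0)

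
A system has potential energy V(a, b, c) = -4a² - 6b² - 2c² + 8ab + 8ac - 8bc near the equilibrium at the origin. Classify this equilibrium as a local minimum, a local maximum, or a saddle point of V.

saddle point

The Hessian at the origin is H = [[-8, 8, 8], [8, -12, -8], [8, -8, -4]].
Symmetric row and column elimination reduces H to a congruent diagonal form with pivots -8, -4, 4.
So there are 1 positive, 2 negative pivots.
H is indefinite, so the origin is a saddle point.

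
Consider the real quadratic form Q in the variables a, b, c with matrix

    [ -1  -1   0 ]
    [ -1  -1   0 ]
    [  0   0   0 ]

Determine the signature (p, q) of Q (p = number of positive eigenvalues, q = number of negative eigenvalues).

Row-reducing A symmetrically gives the diagonal entries -1, 0, 0.
Counting signs: 1 negative, 2 zero.

(0, 1)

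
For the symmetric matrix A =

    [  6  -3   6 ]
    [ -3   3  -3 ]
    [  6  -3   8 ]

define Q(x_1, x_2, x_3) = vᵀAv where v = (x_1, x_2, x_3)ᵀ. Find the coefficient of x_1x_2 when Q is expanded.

The coefficient of x_1x_2 is A[1,2] + A[2,1] = 2·(-3) = -6.

-6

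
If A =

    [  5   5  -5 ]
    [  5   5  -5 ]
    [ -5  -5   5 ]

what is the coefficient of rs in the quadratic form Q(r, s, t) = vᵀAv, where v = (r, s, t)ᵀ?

The coefficient of rs is A[1,2] + A[2,1] = 2·5 = 10.

10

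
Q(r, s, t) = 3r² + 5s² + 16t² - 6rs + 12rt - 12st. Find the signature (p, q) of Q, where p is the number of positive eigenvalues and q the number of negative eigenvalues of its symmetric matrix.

(3, 0)

The associated matrix is A = [[3, -3, 6], [-3, 5, -6], [6, -6, 16]].
Symmetric row and column elimination reduces A to a congruent diagonal form with pivots 3, 2, 4.
That gives 3 positive pivots.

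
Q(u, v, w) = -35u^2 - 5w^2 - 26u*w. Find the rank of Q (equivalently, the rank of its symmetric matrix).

The symmetric matrix is A = [[-35, 0, -13], [0, 0, 0], [-13, 0, -5]].
Applying the same elementary operations to the rows and columns of A produces a congruent diagonal matrix with entries -35, 0, -6/35.
Counting signs: 2 negative, 1 zero.
The rank is the number of nonzero pivots: 2.

2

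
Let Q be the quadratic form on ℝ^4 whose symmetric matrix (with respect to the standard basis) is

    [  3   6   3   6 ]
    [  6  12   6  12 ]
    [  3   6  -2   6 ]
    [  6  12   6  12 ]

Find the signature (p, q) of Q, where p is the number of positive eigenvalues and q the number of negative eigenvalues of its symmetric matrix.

(1, 1)

Symmetric row and column elimination reduces A to a congruent diagonal form with pivots 3, 0, -5, 0.
Counting signs: 1 positive, 1 negative, 2 zero.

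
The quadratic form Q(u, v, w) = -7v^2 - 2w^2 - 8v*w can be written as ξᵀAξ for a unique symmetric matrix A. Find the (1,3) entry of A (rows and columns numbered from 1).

0

The coefficient of u·w in Q is 0. For a symmetric A this equals A[1,3] + A[3,1] = 2·A[1,3].
So A[1,3] = 0/2 = 0.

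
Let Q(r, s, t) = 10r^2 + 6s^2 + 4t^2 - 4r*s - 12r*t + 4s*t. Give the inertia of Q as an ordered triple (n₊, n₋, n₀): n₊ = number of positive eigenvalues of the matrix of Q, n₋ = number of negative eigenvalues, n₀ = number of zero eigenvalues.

The symmetric matrix is A = [[10, -2, -6], [-2, 6, 2], [-6, 2, 4]].
Applying the same elementary operations to the rows and columns of A produces a congruent diagonal matrix with entries 10, 28/5, 2/7.
Counting signs: 3 positive.

(3, 0, 0)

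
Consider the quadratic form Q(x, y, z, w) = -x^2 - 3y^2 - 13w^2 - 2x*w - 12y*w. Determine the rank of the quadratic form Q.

2

The associated matrix is A = [[-1, 0, 0, -1], [0, -3, 0, -6], [0, 0, 0, 0], [-1, -6, 0, -13]].
Row-reducing A symmetrically gives the diagonal entries -1, -3, 0, 0.
So there are 2 negative, 2 zero pivots.
The rank is the number of nonzero pivots: 2.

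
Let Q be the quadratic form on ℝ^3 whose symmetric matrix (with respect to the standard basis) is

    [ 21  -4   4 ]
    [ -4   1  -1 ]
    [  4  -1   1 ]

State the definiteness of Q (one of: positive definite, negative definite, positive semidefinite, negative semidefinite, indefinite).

Applying the same elementary operations to the rows and columns of A produces a congruent diagonal matrix with entries 21, 5/21, 0.
Counting signs: 2 positive, 1 zero.
Hence Q is positive semidefinite.

positive semidefinite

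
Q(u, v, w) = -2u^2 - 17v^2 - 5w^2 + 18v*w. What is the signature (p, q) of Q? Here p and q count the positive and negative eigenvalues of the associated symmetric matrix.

The associated matrix is A = [[-2, 0, 0], [0, -17, 9], [0, 9, -5]].
Row-reducing A symmetrically gives the diagonal entries -2, -17, -4/17.
That gives 3 negative pivots.

(0, 3)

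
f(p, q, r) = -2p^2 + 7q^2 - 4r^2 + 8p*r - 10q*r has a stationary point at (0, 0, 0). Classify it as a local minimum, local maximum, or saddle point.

The Hessian at the origin is H = [[-4, 0, 8], [0, 14, -10], [8, -10, -8]].
An LDLᵀ factorisation of H has diagonal entries -4, 14, 6/7.
So there are 2 positive, 1 negative pivots.
H is indefinite, so the origin is a saddle point.

saddle point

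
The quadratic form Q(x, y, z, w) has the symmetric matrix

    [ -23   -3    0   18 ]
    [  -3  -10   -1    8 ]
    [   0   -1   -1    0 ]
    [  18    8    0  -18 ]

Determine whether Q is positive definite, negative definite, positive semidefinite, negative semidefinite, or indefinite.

negative definite

Leading principal minors: Δ_1 = -23, Δ_2 = 221, Δ_3 = -198, Δ_4 = 40.
The signs alternate starting with Δ_1 < 0, so by Sylvester's criterion Q is negative definite.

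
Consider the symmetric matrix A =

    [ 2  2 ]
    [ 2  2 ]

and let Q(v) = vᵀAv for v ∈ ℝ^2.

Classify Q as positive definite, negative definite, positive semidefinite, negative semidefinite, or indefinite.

For the 2×2 matrix [[2, 2], [2, 2]]: det = 2·2 − (2)² = 0, trace = 4.
det = 0 so one eigenvalue is zero; the form is semidefinite with the sign of the trace.

positive semidefinite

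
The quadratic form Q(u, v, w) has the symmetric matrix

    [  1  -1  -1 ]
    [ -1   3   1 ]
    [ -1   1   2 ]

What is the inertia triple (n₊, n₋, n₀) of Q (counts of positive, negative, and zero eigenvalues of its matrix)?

Row-reducing A symmetrically gives the diagonal entries 1, 2, 1.
So there are 3 positive pivots.

(3, 0, 0)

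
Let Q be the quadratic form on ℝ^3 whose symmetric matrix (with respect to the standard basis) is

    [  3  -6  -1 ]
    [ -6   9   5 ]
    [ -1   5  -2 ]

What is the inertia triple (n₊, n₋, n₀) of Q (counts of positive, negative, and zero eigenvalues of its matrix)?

(2, 1, 0)

Congruent diagonalization of A (simultaneous row and column reduction) yields pivots 3, -3, 2/3.
So there are 2 positive, 1 negative pivots.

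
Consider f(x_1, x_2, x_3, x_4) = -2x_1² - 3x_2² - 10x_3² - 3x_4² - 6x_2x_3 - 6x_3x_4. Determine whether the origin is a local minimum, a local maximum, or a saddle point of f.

The Hessian at the origin is H = [[-4, 0, 0, 0], [0, -6, -6, 0], [0, -6, -20, -6], [0, 0, -6, -6]].
Row-reducing H symmetrically gives the diagonal entries -4, -6, -14, -24/7.
So there are 4 negative pivots.
H is negative definite, so the origin is a strict local maximum.

local maximum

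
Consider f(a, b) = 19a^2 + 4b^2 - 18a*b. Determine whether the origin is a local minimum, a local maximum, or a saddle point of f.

saddle point

The Hessian at the origin is H = [[38, -18], [-18, 8]].
det H = 38·8 − (-18)² = -20 < 0, so H is indefinite.
Therefore the origin is a saddle point.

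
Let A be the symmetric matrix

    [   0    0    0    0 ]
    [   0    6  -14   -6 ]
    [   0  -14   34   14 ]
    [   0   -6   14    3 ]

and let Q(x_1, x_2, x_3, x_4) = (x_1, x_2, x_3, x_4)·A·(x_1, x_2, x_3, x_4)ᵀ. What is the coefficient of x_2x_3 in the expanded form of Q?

The coefficient of x_2x_3 is A[2,3] + A[3,2] = 2·(-14) = -28.

-28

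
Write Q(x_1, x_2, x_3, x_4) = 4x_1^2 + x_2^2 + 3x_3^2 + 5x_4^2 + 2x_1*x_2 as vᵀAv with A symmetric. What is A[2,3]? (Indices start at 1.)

The coefficient of x_2·x_3 in Q is 0. For a symmetric A this equals A[2,3] + A[3,2] = 2·A[2,3].
So A[2,3] = 0/2 = 0.

0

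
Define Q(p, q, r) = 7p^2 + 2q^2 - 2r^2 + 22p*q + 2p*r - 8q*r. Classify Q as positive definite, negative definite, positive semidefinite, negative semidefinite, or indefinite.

The symmetric matrix is A = [[7, 11, 1], [11, 2, -4], [1, -4, -2]].
Congruent diagonalization of A (simultaneous row and column reduction) yields pivots 7, -107/7, -12/107.
So there are 1 positive, 2 negative pivots.
Hence Q is indefinite.

indefinite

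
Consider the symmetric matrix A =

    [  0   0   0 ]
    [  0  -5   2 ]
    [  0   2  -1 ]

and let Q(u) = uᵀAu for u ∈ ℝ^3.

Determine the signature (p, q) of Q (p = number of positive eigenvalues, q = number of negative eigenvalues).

Row-reducing A symmetrically gives the diagonal entries 0, -5, -1/5.
So there are 2 negative, 1 zero pivots.

(0, 2)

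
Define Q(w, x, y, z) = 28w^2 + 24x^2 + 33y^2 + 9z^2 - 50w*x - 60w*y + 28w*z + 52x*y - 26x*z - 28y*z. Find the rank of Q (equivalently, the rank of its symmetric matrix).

4

The symmetric matrix is A = [[28, -25, -30, 14], [-25, 24, 26, -13], [-30, 26, 33, -14], [14, -13, -14, 9]].
An LDLᵀ factorisation of A has diagonal entries 28, 47/28, 23/47, 15/23.
Counting signs: 4 positive.
The rank is the number of nonzero pivots: 4.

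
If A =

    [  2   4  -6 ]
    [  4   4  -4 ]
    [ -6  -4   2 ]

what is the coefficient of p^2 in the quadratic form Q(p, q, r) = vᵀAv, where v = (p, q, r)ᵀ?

The coefficient of p^2 is the diagonal entry A[1,1] = 2.

2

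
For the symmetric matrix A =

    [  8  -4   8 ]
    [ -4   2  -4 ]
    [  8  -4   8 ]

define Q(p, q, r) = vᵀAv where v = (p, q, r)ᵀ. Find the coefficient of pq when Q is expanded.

The coefficient of pq is A[1,2] + A[2,1] = 2·(-4) = -8.

-8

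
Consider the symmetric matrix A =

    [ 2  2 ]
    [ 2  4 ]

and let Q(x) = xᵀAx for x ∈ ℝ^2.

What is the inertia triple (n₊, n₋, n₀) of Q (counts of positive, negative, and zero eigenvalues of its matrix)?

(2, 0, 0)

Applying the same elementary operations to the rows and columns of A produces a congruent diagonal matrix with entries 2, 2.
Counting signs: 2 positive.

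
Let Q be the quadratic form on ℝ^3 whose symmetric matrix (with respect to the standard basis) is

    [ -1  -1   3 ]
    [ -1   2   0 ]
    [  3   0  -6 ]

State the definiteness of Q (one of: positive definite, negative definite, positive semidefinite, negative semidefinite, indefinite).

Applying the same elementary operations to the rows and columns of A produces a congruent diagonal matrix with entries -1, 3, 0.
So there are 1 positive, 1 negative, 1 zero pivots.
Hence Q is indefinite.

indefinite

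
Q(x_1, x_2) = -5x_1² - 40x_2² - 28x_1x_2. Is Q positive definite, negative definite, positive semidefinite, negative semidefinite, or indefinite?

negative definite

The associated matrix is A = [[-5, -14], [-14, -40]].
Applying the same elementary operations to the rows and columns of A produces a congruent diagonal matrix with entries -5, -4/5.
Counting signs: 2 negative.
Hence Q is negative definite.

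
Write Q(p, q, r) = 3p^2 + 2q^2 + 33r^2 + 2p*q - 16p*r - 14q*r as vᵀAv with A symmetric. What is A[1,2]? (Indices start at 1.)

1

The coefficient of p·q in Q is 2. For a symmetric A this equals A[1,2] + A[2,1] = 2·A[1,2].
So A[1,2] = 2/2 = 1.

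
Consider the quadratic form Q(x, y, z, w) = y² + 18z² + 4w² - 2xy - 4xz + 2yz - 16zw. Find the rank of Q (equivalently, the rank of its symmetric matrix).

The symmetric matrix is A = [[0, -1, -2, 0], [-1, 1, 1, 0], [-2, 1, 18, -8], [0, 0, -8, 4]].
Row reduction of A gives 4 nonzero rows, so rank A = 4.

4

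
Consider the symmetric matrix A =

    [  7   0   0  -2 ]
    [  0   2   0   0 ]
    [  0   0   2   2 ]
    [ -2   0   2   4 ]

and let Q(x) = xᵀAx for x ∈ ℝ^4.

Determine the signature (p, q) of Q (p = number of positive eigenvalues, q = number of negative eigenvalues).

(4, 0)

An LDLᵀ factorisation of A has diagonal entries 7, 2, 2, 10/7.
So there are 4 positive pivots.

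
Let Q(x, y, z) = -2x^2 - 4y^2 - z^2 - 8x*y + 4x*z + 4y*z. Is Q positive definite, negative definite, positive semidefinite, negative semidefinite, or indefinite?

indefinite

The associated matrix is A = [[-2, -4, 2], [-4, -4, 2], [2, 2, -1]].
Applying the same elementary operations to the rows and columns of A produces a congruent diagonal matrix with entries -2, 4, 0.
Counting signs: 1 positive, 1 negative, 1 zero.
Hence Q is indefinite.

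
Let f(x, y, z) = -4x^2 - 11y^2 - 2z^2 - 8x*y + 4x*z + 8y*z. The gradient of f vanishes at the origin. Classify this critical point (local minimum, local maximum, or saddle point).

The Hessian at the origin is H = [[-8, -8, 4], [-8, -22, 8], [4, 8, -4]].
Congruent diagonalization of H (simultaneous row and column reduction) yields pivots -8, -14, -6/7.
Counting signs: 3 negative.
H is negative definite, so the origin is a strict local maximum.

local maximum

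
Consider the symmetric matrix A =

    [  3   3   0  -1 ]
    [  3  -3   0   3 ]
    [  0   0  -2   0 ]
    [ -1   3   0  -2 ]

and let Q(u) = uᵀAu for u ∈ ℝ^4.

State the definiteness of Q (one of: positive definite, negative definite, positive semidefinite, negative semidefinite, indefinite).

An LDLᵀ factorisation of A has diagonal entries 3, -6, -2, 1/3.
Counting signs: 2 positive, 2 negative.
Hence Q is indefinite.

indefinite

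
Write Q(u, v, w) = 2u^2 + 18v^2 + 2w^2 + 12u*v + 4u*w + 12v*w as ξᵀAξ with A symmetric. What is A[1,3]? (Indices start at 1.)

2

The coefficient of u·w in Q is 4. For a symmetric A this equals A[1,3] + A[3,1] = 2·A[1,3].
So A[1,3] = 4/2 = 2.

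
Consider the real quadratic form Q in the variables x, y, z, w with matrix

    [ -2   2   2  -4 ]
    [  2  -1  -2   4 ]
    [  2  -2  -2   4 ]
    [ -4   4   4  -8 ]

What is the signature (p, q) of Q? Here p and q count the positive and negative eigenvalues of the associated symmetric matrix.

(1, 1)

Symmetric row and column elimination reduces A to a congruent diagonal form with pivots -2, 1, 0, 0.
So there are 1 positive, 1 negative, 2 zero pivots.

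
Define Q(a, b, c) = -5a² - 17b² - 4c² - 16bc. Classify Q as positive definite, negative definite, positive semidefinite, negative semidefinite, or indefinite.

Write A = [[-5, 0, 0], [0, -17, -8], [0, -8, -4]].
An LDLᵀ factorisation of A has diagonal entries -5, -17, -4/17.
That gives 3 negative pivots.
Hence Q is negative definite.

negative definite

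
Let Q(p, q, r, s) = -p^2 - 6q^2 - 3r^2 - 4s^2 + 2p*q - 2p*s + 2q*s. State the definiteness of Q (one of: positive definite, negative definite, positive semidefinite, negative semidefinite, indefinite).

negative definite

The symmetric matrix of Q is A = [[-1, 1, 0, -1], [1, -6, 0, 1], [0, 0, -3, 0], [-1, 1, 0, -4]].
Leading principal minors: Δ_1 = -1, Δ_2 = 5, Δ_3 = -15, Δ_4 = 45.
The signs alternate starting with Δ_1 < 0, so by Sylvester's criterion Q is negative definite.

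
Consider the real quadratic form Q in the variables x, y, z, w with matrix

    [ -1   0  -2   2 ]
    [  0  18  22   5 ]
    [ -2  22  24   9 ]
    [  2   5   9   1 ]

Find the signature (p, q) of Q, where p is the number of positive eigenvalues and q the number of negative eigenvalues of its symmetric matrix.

(3, 1)

Symmetric row and column elimination reduces A to a congruent diagonal form with pivots -1, 18, 10/9, 5/2.
That gives 3 positive, 1 negative pivots.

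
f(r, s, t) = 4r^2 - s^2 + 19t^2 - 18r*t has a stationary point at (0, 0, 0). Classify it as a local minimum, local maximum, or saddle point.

The Hessian at the origin is H = [[8, 0, -18], [0, -2, 0], [-18, 0, 38]].
Row-reducing H symmetrically gives the diagonal entries 8, -2, -5/2.
So there are 1 positive, 2 negative pivots.
H is indefinite, so the origin is a saddle point.

saddle point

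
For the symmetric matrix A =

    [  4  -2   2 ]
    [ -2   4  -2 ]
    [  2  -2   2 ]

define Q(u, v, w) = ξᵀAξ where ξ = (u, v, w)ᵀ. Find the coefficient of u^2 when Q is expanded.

4

The coefficient of u^2 is the diagonal entry A[1,1] = 4.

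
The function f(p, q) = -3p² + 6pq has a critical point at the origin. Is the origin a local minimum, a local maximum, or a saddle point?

The Hessian at the origin is H = [[-6, 6], [6, 0]].
det H = -6·0 − (6)² = -36 < 0, so H is indefinite.
Therefore the origin is a saddle point.

saddle point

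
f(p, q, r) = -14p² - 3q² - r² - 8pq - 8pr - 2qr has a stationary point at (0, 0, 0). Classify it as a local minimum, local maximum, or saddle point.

The Hessian at the origin is H = [[-28, -8, -8], [-8, -6, -2], [-8, -2, -2]].
Applying the same elementary operations to the rows and columns of H produces a congruent diagonal matrix with entries -28, -26/7, 4/13.
So there are 1 positive, 2 negative pivots.
H is indefinite, so the origin is a saddle point.

saddle point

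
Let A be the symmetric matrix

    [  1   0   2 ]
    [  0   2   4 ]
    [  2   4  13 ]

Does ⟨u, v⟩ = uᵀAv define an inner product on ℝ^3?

Row-reducing A symmetrically gives the diagonal entries 1, 2, 1.
Counting signs: 3 positive.
Hence Q is positive definite.
⟨·,·⟩ is an inner product exactly when A is positive definite.

yes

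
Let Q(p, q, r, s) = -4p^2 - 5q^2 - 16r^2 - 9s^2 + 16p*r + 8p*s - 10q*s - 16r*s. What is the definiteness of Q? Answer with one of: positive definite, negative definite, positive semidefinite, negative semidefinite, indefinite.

Write A = [[-4, 0, 8, 4], [0, -5, 0, -5], [8, 0, -16, -8], [4, -5, -8, -9]].
Symmetric row and column elimination reduces A to a congruent diagonal form with pivots -4, -5, 0, 0.
So there are 2 negative, 2 zero pivots.
Hence Q is negative semidefinite.

negative semidefinite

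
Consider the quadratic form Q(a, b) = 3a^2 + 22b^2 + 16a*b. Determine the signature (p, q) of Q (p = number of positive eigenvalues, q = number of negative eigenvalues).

The symmetric matrix is A = [[3, 8], [8, 22]].
An LDLᵀ factorisation of A has diagonal entries 3, 2/3.
So there are 2 positive pivots.

(2, 0)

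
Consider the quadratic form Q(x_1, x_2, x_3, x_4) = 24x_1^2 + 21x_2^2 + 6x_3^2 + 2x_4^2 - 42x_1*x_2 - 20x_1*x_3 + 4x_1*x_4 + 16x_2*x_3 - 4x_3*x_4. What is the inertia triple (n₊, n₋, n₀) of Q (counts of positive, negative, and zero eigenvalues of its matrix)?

The symmetric matrix is A = [[24, -21, -10, 2], [-21, 21, 8, 0], [-10, 8, 6, -2], [2, 0, -2, 2]].
An LDLᵀ factorisation of A has diagonal entries 24, 21/8, 34/21, 20/51.
That gives 4 positive pivots.

(4, 0, 0)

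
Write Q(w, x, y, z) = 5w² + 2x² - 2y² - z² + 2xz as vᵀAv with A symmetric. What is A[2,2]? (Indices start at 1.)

The coefficient of x² in Q is 2, and that is exactly A[2,2].

2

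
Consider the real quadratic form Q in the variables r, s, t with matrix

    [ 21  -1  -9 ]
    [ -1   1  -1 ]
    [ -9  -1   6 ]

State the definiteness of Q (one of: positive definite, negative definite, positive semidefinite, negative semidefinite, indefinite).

positive semidefinite

Applying the same elementary operations to the rows and columns of A produces a congruent diagonal matrix with entries 21, 20/21, 0.
So there are 2 positive, 1 zero pivots.
Hence Q is positive semidefinite.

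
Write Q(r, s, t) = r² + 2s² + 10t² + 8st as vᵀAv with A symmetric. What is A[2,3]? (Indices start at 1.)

The coefficient of s·t in Q is 8. For a symmetric A this equals A[2,3] + A[3,2] = 2·A[2,3].
So A[2,3] = 8/2 = 4.

4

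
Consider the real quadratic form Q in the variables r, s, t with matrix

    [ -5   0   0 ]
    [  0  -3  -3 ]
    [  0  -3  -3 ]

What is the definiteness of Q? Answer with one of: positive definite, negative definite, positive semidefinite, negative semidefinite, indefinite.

Symmetric row and column elimination reduces A to a congruent diagonal form with pivots -5, -3, 0.
Counting signs: 2 negative, 1 zero.
Hence Q is negative semidefinite.

negative semidefinite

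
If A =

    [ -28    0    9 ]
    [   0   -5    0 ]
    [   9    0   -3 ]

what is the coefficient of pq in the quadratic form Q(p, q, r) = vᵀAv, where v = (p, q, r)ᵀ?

0

The coefficient of pq is A[1,2] + A[2,1] = 2·0 = 0.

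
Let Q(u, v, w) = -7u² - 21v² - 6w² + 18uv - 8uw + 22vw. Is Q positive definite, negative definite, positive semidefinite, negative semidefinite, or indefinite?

negative definite

The symmetric matrix of Q is A = [[-7, 9, -4], [9, -21, 11], [-4, 11, -6]].
Leading principal minors: Δ_1 = -7, Δ_2 = 66, Δ_3 = -5.
The signs alternate starting with Δ_1 < 0, so by Sylvester's criterion Q is negative definite.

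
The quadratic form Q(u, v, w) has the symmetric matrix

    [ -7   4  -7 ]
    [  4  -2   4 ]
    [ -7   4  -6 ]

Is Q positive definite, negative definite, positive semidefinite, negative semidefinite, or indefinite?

Congruent diagonalization of A (simultaneous row and column reduction) yields pivots -7, 2/7, 1.
Counting signs: 2 positive, 1 negative.
Hence Q is indefinite.

indefinite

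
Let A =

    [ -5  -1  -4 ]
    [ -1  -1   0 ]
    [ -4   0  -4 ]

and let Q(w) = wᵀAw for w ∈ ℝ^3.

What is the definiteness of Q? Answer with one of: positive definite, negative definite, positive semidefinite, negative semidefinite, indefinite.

Applying the same elementary operations to the rows and columns of A produces a congruent diagonal matrix with entries -5, -4/5, 0.
That gives 2 negative, 1 zero pivots.
Hence Q is negative semidefinite.

negative semidefinite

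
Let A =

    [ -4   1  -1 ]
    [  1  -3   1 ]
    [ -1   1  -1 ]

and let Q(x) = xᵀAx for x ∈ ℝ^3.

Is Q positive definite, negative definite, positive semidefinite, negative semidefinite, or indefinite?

negative definite

Leading principal minors: Δ_1 = -4, Δ_2 = 11, Δ_3 = -6.
The signs alternate starting with Δ_1 < 0, so by Sylvester's criterion Q is negative definite.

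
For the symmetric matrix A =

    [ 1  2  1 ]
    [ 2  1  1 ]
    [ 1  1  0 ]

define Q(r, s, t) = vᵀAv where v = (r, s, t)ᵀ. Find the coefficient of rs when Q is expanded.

4

The coefficient of rs is A[1,2] + A[2,1] = 2·2 = 4.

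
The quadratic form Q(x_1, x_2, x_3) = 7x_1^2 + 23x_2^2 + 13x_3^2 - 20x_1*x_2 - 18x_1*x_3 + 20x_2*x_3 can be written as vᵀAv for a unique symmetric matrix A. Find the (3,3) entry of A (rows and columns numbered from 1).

13

The coefficient of x_3^2 in Q is 13, and that is exactly A[3,3].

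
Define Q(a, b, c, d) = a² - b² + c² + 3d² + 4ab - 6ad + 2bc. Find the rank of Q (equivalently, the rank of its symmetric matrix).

3

Write A = [[1, 2, 0, -3], [2, -1, 1, 0], [0, 1, 1, 0], [-3, 0, 0, 3]].
Congruent diagonalization of A (simultaneous row and column reduction) yields pivots 1, -5, 6/5, 0.
Counting signs: 2 positive, 1 negative, 1 zero.
The rank is the number of nonzero pivots: 3.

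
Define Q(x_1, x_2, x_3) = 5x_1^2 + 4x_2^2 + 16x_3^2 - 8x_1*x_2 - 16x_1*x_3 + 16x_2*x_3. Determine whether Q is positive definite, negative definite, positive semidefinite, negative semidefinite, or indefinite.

positive semidefinite

The symmetric matrix is A = [[5, -4, -8], [-4, 4, 8], [-8, 8, 16]].
Symmetric row and column elimination reduces A to a congruent diagonal form with pivots 5, 4/5, 0.
So there are 2 positive, 1 zero pivots.
Hence Q is positive semidefinite.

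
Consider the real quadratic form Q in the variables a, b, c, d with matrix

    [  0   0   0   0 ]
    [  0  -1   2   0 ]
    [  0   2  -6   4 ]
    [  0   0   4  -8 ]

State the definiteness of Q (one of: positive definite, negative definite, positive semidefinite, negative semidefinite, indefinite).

Symmetric row and column elimination reduces A to a congruent diagonal form with pivots 0, -1, -2, 0.
So there are 2 negative, 2 zero pivots.
Hence Q is negative semidefinite.

negative semidefinite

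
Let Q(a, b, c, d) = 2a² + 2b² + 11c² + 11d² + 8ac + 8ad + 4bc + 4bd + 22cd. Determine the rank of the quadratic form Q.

3

The associated matrix is A = [[2, 0, 4, 4], [0, 2, 2, 2], [4, 2, 11, 11], [4, 2, 11, 11]].
Row-reducing A symmetrically gives the diagonal entries 2, 2, 1, 0.
So there are 3 positive, 1 zero pivots.
The rank is the number of nonzero pivots: 3.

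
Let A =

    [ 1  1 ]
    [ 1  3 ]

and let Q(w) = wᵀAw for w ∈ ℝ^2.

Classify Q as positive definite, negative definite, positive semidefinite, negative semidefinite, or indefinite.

positive definite

Leading principal minors: Δ_1 = 1, Δ_2 = 2.
All leading principal minors are positive, so by Sylvester's criterion Q is positive definite.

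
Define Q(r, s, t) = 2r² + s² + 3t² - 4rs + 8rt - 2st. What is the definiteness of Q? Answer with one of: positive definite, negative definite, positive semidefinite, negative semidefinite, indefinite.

The associated matrix is A = [[2, -2, 4], [-2, 1, -1], [4, -1, 3]].
Congruent diagonalization of A (simultaneous row and column reduction) yields pivots 2, -1, 4.
So there are 2 positive, 1 negative pivots.
Hence Q is indefinite.

indefinite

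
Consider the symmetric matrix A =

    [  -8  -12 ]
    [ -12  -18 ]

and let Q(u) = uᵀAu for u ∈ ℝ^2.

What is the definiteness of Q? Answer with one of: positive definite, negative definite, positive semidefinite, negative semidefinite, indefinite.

For the 2×2 matrix [[-8, -12], [-12, -18]]: det = -8·-18 − (-12)² = 0, trace = -26.
det = 0 so one eigenvalue is zero; the form is semidefinite with the sign of the trace.

negative semidefinite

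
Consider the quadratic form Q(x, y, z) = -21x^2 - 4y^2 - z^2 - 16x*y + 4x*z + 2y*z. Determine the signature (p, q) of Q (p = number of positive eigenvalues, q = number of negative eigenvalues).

(0, 3)

The symmetric matrix is A = [[-21, -8, 2], [-8, -4, 1], [2, 1, -1]].
An LDLᵀ factorisation of A has diagonal entries -21, -20/21, -3/4.
So there are 3 negative pivots.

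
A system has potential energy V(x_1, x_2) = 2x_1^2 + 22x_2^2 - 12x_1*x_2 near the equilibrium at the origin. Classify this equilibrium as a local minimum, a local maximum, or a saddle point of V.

local minimum

The Hessian at the origin is H = [[4, -12], [-12, 44]].
det H = 4·44 − (-12)² = 32 > 0 and H[1,1] = 4 > 0, so H is positive definite.
Therefore the origin is a local minimum.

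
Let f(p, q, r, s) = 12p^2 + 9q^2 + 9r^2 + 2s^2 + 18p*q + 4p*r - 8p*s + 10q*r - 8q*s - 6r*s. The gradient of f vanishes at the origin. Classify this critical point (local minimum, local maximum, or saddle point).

local minimum

The Hessian at the origin is H = [[24, 18, 4, -8], [18, 18, 10, -8], [4, 10, 18, -6], [-8, -8, -6, 4]].
Applying the same elementary operations to the rows and columns of H produces a congruent diagonal matrix with entries 24, 9/2, 58/9, 2/29.
So there are 4 positive pivots.
H is positive definite, so the origin is a strict local minimum.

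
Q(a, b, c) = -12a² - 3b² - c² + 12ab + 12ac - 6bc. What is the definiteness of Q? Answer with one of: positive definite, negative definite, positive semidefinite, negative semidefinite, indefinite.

The associated matrix is A = [[-12, 6, 6], [6, -3, -3], [6, -3, -1]].
Applying the same elementary operations to the rows and columns of A produces a congruent diagonal matrix with entries -12, 0, 2.
Counting signs: 1 positive, 1 negative, 1 zero.
Hence Q is indefinite.

indefinite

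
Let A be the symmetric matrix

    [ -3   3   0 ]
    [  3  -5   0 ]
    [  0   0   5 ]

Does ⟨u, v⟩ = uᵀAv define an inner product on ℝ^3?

no

Congruent diagonalization of A (simultaneous row and column reduction) yields pivots -3, -2, 5.
That gives 1 positive, 2 negative pivots.
Hence Q is indefinite.
⟨·,·⟩ is an inner product exactly when A is positive definite.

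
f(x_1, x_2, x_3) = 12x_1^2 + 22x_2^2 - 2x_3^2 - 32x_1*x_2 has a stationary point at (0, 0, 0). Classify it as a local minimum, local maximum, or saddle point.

The Hessian at the origin is H = [[24, -32, 0], [-32, 44, 0], [0, 0, -4]].
Applying the same elementary operations to the rows and columns of H produces a congruent diagonal matrix with entries 24, 4/3, -4.
That gives 2 positive, 1 negative pivots.
H is indefinite, so the origin is a saddle point.

saddle point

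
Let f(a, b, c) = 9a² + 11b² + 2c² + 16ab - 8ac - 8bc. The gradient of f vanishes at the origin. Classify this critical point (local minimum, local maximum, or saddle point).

local minimum

The Hessian at the origin is H = [[18, 16, -8], [16, 22, -8], [-8, -8, 4]].
Row-reducing H symmetrically gives the diagonal entries 18, 70/9, 12/35.
So there are 3 positive pivots.
H is positive definite, so the origin is a strict local minimum.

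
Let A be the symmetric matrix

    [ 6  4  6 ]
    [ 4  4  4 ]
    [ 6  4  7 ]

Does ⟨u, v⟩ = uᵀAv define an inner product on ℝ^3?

yes

An LDLᵀ factorisation of A has diagonal entries 6, 4/3, 1.
That gives 3 positive pivots.
Hence Q is positive definite.
⟨·,·⟩ is an inner product exactly when A is positive definite.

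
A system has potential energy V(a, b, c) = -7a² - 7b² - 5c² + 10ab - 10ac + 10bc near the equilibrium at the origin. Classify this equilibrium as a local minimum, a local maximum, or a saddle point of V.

The Hessian at the origin is H = [[-14, 10, -10], [10, -14, 10], [-10, 10, -10]].
An LDLᵀ factorisation of H has diagonal entries -14, -48/7, -5/3.
So there are 3 negative pivots.
H is negative definite, so the origin is a strict local maximum.

local maximum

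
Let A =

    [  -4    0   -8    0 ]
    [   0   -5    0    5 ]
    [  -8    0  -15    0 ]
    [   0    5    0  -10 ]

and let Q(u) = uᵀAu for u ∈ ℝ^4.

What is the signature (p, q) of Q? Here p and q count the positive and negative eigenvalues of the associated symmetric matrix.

Applying the same elementary operations to the rows and columns of A produces a congruent diagonal matrix with entries -4, -5, 1, -5.
So there are 1 positive, 3 negative pivots.

(1, 3)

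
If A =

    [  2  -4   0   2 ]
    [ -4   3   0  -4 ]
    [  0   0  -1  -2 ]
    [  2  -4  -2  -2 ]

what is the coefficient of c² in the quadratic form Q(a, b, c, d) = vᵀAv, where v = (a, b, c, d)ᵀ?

-1

The coefficient of c² is the diagonal entry A[3,3] = -1.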